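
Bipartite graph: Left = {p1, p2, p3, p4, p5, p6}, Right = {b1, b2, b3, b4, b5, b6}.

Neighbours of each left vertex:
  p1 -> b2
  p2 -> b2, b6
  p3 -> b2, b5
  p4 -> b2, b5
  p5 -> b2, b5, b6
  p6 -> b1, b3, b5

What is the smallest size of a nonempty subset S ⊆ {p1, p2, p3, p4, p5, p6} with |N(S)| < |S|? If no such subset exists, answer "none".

Take S = {p1, p3, p4}. Its neighbourhood is {b2, b5}, so |N(S)| = 2 < |S| = 3.
Every subset of size less than 3 has at least as many neighbours as members, so 3 is the minimum.

3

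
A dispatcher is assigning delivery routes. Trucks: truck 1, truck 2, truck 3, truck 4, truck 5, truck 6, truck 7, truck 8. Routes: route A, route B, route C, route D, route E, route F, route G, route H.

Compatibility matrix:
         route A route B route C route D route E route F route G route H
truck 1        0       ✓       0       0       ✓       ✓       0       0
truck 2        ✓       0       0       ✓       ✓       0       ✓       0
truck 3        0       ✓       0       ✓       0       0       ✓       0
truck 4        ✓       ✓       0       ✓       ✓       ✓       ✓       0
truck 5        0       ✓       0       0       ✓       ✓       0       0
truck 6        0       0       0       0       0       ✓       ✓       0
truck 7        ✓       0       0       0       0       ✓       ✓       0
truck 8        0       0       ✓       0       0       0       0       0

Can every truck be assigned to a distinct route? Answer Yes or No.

No

The set {truck 1, truck 2, truck 3, truck 4, truck 5, truck 6, truck 7} has only 6 neighbours ({route A, route B, route D, route E, route F, route G}), so by Hall's theorem at most 7 of the 8 trucks can be matched.
Hence no matching covers every truck.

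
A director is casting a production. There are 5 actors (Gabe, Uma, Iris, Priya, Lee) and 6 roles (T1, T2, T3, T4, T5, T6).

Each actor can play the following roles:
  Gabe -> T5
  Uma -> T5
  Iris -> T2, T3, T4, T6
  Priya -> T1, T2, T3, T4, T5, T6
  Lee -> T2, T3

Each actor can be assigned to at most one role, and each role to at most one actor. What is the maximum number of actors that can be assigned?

For example, pair Gabe→T5, Iris→T6, Priya→T4, Lee→T2.
The set {Gabe, Uma} has only 1 neighbour ({T5}), so by Hall's theorem at most 4 of the 5 actors can be matched.

4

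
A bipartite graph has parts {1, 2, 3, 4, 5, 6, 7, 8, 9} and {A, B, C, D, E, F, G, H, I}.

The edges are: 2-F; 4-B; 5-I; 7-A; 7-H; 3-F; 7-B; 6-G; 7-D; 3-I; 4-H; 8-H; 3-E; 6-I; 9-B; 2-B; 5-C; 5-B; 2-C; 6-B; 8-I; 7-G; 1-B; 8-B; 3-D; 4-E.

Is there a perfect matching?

The set {1, 9} has only 1 neighbour ({B}), so by Hall's theorem at most 8 of the 9 left vertices can be matched.
Hence no matching covers every left vertex.

No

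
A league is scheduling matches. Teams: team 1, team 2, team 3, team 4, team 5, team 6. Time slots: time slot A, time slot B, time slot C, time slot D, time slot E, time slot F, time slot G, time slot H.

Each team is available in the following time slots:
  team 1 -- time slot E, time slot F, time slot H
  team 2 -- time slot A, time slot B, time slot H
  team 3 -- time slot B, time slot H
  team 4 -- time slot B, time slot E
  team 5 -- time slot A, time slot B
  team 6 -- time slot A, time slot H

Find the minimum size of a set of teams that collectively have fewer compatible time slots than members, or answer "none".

4

Take S = {team 2, team 3, team 5, team 6}. Its neighbourhood is {time slot A, time slot B, time slot H}, so |N(S)| = 3 < |S| = 4.
Every subset of size less than 4 has at least as many neighbours as members, so 4 is the minimum.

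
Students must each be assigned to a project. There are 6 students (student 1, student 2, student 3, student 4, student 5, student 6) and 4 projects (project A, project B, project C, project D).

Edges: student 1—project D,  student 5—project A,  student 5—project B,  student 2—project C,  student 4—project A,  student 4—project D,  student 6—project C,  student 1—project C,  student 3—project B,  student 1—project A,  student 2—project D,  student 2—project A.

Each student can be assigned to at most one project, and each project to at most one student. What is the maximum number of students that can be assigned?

One maximum matching: student 1–project C, student 2–project D, student 3–project B, student 4–project A.
The set {student 1, student 2, student 3, student 4, student 5, student 6} has only 4 neighbours ({project A, project B, project C, project D}), so by Hall's theorem at most 4 of the 6 students can be matched.

4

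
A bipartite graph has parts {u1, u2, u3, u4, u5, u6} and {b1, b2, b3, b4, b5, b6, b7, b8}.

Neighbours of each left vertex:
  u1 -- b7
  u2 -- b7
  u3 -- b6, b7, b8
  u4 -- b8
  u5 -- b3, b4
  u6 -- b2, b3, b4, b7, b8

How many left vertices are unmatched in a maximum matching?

1

A valid assignment of size 5: u1-b7, u3-b6, u4-b8, u5-b3, u6-b4.
The set {u1, u2} has only 1 neighbour ({b7}), so by Hall's theorem at most 5 of the 6 left vertices can be matched.
That matches 5 of the 6, leaving 1 unmatched; no matching can do better.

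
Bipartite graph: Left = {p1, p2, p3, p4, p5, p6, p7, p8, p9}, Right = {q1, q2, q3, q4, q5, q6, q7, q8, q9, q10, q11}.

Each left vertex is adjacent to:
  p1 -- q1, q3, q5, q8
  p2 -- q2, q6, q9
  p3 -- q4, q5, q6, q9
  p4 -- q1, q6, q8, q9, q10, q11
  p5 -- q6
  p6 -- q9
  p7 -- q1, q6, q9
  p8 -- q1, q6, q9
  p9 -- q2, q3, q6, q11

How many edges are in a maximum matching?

8

A valid assignment of size 8: p1-q5, p2-q2, p3-q4, p4-q8, p5-q6, p6-q9, p7-q1, p9-q11.
The set {p5, p6, p7, p8} has only 3 neighbours ({q1, q6, q9}), so by Hall's theorem at most 8 of the 9 left vertices can be matched.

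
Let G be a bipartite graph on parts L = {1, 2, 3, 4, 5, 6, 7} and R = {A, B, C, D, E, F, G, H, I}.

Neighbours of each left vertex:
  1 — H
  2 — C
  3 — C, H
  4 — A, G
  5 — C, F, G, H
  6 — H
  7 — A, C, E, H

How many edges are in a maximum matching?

5

For example, pair 1–H, 2–C, 4–G, 5–F, 7–E.
The set {1, 2, 3, 6} has only 2 neighbours ({C, H}), so by Hall's theorem at most 5 of the 7 left vertices can be matched.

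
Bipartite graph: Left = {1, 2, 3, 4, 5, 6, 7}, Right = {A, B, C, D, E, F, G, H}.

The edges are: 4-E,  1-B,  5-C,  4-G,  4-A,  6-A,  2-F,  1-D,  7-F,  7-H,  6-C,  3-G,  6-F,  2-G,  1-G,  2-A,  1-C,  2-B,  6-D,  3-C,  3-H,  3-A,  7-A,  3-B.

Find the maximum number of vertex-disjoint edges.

A valid assignment of size 7: 1→G, 2→B, 3→A, 4→E, 5→C, 6→D, 7→F.
This saturates every left vertex, so 7 is the maximum.

7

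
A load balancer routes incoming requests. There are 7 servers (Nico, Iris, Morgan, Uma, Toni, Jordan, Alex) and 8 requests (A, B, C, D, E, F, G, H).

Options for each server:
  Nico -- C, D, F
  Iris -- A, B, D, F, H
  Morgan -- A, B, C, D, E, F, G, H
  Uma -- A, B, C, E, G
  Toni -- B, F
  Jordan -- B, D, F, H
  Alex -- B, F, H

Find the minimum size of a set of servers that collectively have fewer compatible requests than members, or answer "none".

A matching saturating every server exists, for instance Nico→C, Iris→H, Morgan→A, Uma→G, Toni→F, Jordan→D, Alex→B.
By Hall's marriage theorem, this means |N(S)| ≥ |S| for every subset S, so no violating subset exists.

none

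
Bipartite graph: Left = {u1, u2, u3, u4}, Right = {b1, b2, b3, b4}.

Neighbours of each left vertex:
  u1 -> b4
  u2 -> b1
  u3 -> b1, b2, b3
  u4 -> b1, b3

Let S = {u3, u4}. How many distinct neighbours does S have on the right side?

The union of neighbours of {u3, u4} is {b1, b2, b3}, which has 3 elements.
Since |N(S)| = 3 ≥ |S| = 2, Hall's condition holds for this subset.

3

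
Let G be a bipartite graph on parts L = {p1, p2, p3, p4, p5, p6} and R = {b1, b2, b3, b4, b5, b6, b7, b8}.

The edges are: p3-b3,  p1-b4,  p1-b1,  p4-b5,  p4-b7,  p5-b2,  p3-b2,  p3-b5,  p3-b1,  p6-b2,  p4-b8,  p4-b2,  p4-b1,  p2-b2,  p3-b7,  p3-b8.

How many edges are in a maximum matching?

4

One maximum matching: p1-b4, p2-b2, p3-b1, p4-b7.
The set {p2, p5, p6} has only 1 neighbour ({b2}), so by Hall's theorem at most 4 of the 6 left vertices can be matched.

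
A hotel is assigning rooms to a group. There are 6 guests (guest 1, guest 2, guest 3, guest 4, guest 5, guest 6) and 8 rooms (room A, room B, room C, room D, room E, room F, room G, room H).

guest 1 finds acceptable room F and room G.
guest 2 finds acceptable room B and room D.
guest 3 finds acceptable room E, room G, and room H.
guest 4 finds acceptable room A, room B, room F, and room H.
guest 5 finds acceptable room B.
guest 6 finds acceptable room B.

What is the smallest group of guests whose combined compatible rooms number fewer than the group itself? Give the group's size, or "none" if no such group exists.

2

Take S = {guest 5, guest 6}. Its neighbourhood is {room B}, so |N(S)| = 1 < |S| = 2.
No single vertex violates Hall's condition since each has at least one neighbour, so 2 is the minimum.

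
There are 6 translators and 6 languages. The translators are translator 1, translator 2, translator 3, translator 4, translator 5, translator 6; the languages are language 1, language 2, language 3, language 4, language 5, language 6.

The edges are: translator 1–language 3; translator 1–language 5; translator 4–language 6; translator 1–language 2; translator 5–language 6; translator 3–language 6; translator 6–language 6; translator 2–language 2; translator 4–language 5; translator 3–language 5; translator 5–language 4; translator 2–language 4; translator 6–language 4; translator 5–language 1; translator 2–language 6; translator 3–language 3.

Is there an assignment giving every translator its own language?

One maximum matching: translator 1-language 2, translator 2-language 4, translator 3-language 3, translator 4-language 5, translator 5-language 1, translator 6-language 6.
All 6 translators are covered.

Yes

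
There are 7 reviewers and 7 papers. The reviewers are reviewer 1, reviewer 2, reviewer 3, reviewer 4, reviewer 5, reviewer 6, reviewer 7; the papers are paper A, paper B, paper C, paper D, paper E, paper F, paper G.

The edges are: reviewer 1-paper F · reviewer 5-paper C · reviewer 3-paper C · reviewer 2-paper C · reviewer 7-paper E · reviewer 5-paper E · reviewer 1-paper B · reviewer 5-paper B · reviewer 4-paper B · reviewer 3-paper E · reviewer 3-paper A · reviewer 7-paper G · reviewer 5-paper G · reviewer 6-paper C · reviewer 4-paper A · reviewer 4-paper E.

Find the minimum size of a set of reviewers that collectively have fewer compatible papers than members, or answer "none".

2

Take S = {reviewer 2, reviewer 6}. Its neighbourhood is {paper C}, so |N(S)| = 1 < |S| = 2.
No single vertex violates Hall's condition since each has at least one neighbour, so 2 is the minimum.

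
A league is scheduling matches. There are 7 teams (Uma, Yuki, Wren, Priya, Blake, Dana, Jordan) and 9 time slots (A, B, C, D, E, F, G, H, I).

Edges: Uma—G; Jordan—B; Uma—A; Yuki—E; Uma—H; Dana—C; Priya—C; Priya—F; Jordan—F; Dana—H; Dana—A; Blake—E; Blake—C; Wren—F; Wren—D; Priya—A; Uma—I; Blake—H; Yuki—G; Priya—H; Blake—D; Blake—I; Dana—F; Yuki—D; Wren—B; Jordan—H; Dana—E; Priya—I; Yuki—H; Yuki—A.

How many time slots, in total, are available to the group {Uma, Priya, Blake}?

8

The union of neighbours of {Uma, Priya, Blake} is {A, C, D, E, F, G, H, I}, which has 8 elements.
Since |N(S)| = 8 ≥ |S| = 3, Hall's condition holds for this subset.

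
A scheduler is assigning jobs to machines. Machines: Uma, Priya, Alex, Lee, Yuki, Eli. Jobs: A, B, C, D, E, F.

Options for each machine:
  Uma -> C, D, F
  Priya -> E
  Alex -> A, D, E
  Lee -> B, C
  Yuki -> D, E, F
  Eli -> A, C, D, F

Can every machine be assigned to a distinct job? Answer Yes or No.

A valid assignment of size 6: Uma–C, Priya–E, Alex–A, Lee–B, Yuki–D, Eli–F.
Every machine is matched, so this is a perfect matching.

Yes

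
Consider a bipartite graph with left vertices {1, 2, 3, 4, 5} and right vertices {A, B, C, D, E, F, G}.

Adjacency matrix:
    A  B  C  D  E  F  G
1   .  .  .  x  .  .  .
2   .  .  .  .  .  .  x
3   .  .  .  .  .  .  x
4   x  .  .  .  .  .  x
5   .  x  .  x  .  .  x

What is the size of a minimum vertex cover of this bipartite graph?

4

The 4 edges 1–D, 2–G, 4–A, 5–B form a matching, so any vertex cover needs at least 4 vertices (one per matched edge).
Conversely {1, 4, 5, G} meets every edge and has exactly 4 vertices, so 4 is optimal.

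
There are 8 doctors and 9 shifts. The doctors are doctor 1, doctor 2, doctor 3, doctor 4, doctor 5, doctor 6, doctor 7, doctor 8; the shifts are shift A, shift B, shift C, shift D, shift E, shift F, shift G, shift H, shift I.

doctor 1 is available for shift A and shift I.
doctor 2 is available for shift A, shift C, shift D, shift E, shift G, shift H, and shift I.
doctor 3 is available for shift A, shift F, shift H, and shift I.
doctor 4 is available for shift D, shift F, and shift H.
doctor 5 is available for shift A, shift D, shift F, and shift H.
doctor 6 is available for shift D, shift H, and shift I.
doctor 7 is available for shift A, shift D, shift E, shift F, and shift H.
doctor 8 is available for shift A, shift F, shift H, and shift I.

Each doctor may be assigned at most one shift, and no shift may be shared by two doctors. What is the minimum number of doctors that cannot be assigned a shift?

1

For example, pair doctor 1→shift I, doctor 2→shift G, doctor 3→shift A, doctor 4→shift D, doctor 5→shift F, doctor 6→shift H, doctor 7→shift E.
The set {doctor 1, doctor 3, doctor 4, doctor 5, doctor 6, doctor 8} has only 5 neighbours ({shift A, shift D, shift F, shift H, shift I}), so by Hall's theorem at most 7 of the 8 doctors can be matched.
That matches 7 of the 8, leaving 1 unmatched; no matching can do better.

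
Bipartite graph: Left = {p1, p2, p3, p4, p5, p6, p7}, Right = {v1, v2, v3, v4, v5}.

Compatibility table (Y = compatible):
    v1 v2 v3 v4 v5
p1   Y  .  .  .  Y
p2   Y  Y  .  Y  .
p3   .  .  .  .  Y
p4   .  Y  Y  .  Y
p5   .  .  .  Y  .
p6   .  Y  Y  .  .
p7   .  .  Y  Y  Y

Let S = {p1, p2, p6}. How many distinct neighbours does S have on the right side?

The union of neighbours of {p1, p2, p6} is {v1, v2, v3, v4, v5}, which has 5 elements.
Since |N(S)| = 5 ≥ |S| = 3, Hall's condition holds for this subset.

5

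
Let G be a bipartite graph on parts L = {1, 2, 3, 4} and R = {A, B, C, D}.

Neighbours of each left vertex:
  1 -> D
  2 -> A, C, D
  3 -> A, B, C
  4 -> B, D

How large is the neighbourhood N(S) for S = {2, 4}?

4

The union of neighbours of {2, 4} is {A, B, C, D}, which has 4 elements.
Since |N(S)| = 4 ≥ |S| = 2, Hall's condition holds for this subset.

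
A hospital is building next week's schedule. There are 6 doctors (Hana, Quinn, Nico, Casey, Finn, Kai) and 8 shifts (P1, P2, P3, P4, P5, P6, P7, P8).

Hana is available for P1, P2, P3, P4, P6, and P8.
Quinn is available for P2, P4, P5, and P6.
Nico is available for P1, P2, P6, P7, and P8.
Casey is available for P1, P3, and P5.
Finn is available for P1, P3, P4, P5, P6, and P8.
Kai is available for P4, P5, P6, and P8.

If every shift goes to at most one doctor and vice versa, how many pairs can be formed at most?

A valid assignment of size 6: Hana–P2, Quinn–P6, Nico–P7, Casey–P1, Finn–P3, Kai–P5.
All 6 doctors are matched, so no larger matching exists.

6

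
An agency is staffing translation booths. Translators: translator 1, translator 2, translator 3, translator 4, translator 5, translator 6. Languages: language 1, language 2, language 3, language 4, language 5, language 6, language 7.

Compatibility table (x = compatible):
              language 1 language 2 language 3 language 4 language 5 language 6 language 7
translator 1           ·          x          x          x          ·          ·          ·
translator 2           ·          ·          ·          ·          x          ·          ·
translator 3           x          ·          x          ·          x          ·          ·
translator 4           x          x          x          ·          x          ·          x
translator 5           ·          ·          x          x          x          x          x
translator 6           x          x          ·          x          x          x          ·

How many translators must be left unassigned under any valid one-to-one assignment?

A valid assignment of size 6: translator 1–language 4, translator 2–language 5, translator 3–language 1, translator 4–language 7, translator 5–language 6, translator 6–language 2.
All 6 translators are matched, so no larger matching exists.
That matches 6 of the 6, leaving 0 unmatched; no matching can do better.

0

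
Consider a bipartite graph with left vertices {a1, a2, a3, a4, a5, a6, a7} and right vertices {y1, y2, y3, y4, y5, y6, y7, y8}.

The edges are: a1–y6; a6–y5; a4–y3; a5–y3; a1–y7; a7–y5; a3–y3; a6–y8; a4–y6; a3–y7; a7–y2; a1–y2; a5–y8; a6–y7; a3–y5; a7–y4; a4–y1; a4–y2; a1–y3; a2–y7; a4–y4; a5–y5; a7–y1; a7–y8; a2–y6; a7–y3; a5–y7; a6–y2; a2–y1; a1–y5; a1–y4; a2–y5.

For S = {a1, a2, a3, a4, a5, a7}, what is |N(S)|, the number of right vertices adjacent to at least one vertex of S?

The union of neighbours of {a1, a2, a3, a4, a5, a7} is {y1, y2, y3, y4, y5, y6, y7, y8}, which has 8 elements.
Since |N(S)| = 8 ≥ |S| = 6, Hall's condition holds for this subset.

8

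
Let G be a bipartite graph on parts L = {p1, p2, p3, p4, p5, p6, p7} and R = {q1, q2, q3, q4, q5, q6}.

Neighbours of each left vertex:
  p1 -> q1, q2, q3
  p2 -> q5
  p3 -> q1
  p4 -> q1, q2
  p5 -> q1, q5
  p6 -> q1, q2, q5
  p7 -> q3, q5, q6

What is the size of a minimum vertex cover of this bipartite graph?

{p1, p7, q1, q2, q5} is a vertex cover of size 5: every edge has an endpoint in this set.
No smaller cover exists because p1–q3, p2–q5, p3–q1, p4–q2, p7–q6 is a matching of size 5, and a cover must include an endpoint of each of these disjoint edges (König's theorem).

5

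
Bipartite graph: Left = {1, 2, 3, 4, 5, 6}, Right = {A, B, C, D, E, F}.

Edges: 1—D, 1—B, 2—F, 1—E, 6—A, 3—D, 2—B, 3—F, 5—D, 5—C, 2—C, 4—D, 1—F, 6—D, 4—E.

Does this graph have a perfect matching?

For example, pair 1–B, 2–F, 3–D, 4–E, 5–C, 6–A.
All 6 left vertices are covered.

Yes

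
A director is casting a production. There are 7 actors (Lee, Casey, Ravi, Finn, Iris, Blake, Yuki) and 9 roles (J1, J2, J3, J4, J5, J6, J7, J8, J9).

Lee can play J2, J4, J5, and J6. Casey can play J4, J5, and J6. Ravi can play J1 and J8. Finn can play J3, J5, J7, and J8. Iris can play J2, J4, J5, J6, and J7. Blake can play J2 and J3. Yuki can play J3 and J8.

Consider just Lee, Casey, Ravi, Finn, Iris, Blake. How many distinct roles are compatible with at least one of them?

8

The union of neighbours of {Lee, Casey, Ravi, Finn, Iris, Blake} is {J1, J2, J3, J4, J5, J6, J7, J8}, which has 8 elements.
Since |N(S)| = 8 ≥ |S| = 6, Hall's condition holds for this subset.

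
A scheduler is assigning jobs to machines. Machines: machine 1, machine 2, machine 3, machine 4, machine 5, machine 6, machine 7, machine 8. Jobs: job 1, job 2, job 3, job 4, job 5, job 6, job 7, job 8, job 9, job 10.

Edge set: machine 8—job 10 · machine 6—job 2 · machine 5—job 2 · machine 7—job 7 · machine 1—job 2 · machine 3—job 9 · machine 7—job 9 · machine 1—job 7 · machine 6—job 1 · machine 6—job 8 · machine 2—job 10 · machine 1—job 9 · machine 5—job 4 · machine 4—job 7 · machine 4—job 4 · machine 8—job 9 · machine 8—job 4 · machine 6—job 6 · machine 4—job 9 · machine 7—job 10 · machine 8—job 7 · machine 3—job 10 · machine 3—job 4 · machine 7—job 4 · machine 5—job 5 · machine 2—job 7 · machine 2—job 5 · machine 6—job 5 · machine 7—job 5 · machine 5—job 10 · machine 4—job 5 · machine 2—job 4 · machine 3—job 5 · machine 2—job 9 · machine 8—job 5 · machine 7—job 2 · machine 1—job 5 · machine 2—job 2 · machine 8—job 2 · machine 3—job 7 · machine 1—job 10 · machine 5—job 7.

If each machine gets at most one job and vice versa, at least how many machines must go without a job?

A valid assignment of size 7: machine 1–job 2, machine 2–job 5, machine 3–job 10, machine 4–job 4, machine 5–job 7, machine 6–job 1, machine 7–job 9.
The set {machine 1, machine 2, machine 3, machine 4, machine 5, machine 7, machine 8} has only 6 neighbours ({job 10, job 2, job 4, job 5, job 7, job 9}), so by Hall's theorem at most 7 of the 8 machines can be matched.
That matches 7 of the 8, leaving 1 unmatched; no matching can do better.

1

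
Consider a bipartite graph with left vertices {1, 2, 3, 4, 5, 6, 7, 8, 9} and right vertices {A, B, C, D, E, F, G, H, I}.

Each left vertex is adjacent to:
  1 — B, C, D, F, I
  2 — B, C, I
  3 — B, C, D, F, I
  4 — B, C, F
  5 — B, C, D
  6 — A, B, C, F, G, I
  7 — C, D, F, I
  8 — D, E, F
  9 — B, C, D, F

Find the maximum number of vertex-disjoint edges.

One maximum matching: 1→I, 2→C, 3→D, 4→F, 5→B, 6→G, 8→E.
The set {1, 2, 3, 4, 5, 7, 9} has only 5 neighbours ({B, C, D, F, I}), so by Hall's theorem at most 7 of the 9 left vertices can be matched.

7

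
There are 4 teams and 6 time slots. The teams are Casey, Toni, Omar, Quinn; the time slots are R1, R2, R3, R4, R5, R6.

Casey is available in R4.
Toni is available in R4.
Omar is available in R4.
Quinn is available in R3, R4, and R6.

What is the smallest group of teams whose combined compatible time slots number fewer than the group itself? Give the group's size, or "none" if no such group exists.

Take S = {Casey, Toni}. Its neighbourhood is {R4}, so |N(S)| = 1 < |S| = 2.
No single vertex violates Hall's condition since each has at least one neighbour, so 2 is the minimum.

2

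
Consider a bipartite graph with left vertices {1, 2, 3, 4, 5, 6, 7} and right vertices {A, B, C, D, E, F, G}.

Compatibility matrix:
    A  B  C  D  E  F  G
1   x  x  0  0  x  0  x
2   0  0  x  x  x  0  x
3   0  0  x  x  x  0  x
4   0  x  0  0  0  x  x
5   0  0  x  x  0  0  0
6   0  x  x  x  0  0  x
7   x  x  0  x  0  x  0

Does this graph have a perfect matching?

Yes

One maximum matching: 1-A, 2-E, 3-C, 4-F, 5-D, 6-G, 7-B.
All 7 left vertices are covered.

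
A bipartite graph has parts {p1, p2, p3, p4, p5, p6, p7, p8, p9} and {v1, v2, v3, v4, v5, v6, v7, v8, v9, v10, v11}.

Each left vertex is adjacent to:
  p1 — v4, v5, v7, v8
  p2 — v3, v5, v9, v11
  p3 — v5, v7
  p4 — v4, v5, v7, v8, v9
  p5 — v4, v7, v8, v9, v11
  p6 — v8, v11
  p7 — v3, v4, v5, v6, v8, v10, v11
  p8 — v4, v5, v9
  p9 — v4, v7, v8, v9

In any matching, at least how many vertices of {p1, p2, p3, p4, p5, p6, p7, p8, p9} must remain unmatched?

1

One maximum matching: p1-v7, p2-v3, p3-v5, p4-v9, p5-v8, p6-v11, p7-v10, p8-v4.
The set {p1, p3, p4, p5, p6, p8, p9} has only 6 neighbours ({v11, v4, v5, v7, v8, v9}), so by Hall's theorem at most 8 of the 9 left vertices can be matched.
That matches 8 of the 9, leaving 1 unmatched; no matching can do better.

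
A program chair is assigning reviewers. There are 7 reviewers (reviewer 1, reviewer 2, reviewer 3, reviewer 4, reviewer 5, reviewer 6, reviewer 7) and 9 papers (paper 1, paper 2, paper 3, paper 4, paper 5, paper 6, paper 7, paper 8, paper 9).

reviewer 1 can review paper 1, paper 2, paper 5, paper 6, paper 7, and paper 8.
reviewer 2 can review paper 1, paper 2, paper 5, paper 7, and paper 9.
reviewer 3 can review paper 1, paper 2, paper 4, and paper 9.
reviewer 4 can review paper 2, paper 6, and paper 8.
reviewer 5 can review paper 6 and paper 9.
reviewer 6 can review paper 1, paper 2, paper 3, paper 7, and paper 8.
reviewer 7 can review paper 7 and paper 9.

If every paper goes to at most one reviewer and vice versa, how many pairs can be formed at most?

One maximum matching: reviewer 1–paper 5, reviewer 2–paper 2, reviewer 3–paper 4, reviewer 4–paper 6, reviewer 5–paper 9, reviewer 6–paper 3, reviewer 7–paper 7.
All 7 reviewers are matched, so no larger matching exists.

7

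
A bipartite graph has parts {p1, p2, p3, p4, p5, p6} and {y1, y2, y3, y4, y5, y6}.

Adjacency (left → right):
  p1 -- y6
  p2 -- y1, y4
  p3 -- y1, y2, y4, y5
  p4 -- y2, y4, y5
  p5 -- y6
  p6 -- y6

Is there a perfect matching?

No

The set {p1, p5, p6} has only 1 neighbour ({y6}), so by Hall's theorem at most 4 of the 6 left vertices can be matched.
Hence no matching covers every left vertex.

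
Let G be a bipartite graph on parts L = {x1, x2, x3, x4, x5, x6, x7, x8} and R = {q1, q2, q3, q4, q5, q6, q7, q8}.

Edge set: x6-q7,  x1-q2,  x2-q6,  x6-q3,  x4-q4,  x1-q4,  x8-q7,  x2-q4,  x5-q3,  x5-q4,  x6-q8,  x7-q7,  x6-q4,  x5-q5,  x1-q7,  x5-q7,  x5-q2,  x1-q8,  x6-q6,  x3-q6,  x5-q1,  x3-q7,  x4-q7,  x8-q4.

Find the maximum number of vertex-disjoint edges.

For example, pair x1–q2, x2–q4, x3–q6, x4–q7, x5–q1, x6–q8.
The set {x2, x3, x4, x7, x8} has only 3 neighbours ({q4, q6, q7}), so by Hall's theorem at most 6 of the 8 left vertices can be matched.

6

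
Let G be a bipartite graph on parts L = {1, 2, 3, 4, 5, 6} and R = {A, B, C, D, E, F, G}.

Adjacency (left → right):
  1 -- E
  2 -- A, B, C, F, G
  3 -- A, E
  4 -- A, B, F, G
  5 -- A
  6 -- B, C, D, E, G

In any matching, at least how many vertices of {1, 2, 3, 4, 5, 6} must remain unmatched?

1

For example, pair 1–E, 2–B, 3–A, 4–F, 6–G.
The set {1, 3, 5} has only 2 neighbours ({A, E}), so by Hall's theorem at most 5 of the 6 left vertices can be matched.
That matches 5 of the 6, leaving 1 unmatched; no matching can do better.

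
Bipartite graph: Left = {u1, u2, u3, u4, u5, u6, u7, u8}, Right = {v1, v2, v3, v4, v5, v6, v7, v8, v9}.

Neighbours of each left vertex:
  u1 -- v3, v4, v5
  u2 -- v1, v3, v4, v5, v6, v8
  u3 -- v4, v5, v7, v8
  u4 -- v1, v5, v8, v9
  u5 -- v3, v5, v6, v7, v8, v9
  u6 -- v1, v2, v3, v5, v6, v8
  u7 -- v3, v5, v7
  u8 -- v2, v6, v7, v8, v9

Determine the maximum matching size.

8

For example, pair u1–v4, u2–v6, u3–v8, u4–v1, u5–v5, u6–v3, u7–v7, u8–v2.
This saturates every left vertex, so 8 is the maximum.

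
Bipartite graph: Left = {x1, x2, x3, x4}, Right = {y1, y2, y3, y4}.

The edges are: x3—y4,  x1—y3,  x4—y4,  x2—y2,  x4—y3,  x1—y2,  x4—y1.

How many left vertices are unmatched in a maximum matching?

For example, pair x1→y3, x2→y2, x3→y4, x4→y1.
This saturates every left vertex, so 4 is the maximum.
That matches 4 of the 4, leaving 0 unmatched; no matching can do better.

0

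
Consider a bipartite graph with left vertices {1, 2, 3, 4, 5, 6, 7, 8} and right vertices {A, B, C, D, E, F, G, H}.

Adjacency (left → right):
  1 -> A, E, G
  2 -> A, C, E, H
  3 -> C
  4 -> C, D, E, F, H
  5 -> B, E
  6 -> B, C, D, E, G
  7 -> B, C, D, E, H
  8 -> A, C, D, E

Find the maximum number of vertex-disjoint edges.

A valid assignment of size 8: 1→G, 2→A, 3→C, 4→F, 5→B, 6→D, 7→H, 8→E.
All 8 left vertices are matched, so no larger matching exists.

8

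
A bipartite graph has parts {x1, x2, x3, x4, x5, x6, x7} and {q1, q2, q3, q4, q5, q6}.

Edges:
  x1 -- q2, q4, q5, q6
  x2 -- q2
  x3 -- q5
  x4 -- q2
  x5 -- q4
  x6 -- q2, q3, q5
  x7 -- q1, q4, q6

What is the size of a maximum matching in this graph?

One maximum matching: x1-q6, x2-q2, x3-q5, x5-q4, x6-q3, x7-q1.
The set {x2, x4} has only 1 neighbour ({q2}), so by Hall's theorem at most 6 of the 7 left vertices can be matched.

6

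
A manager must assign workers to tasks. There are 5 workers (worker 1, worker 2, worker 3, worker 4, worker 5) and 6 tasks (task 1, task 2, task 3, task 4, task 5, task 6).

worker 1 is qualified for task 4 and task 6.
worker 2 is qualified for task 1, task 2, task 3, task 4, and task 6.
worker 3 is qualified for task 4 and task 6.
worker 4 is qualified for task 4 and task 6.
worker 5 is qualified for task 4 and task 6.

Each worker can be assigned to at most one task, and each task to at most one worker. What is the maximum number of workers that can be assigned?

3

One maximum matching: worker 1-task 4, worker 2-task 1, worker 3-task 6.
The set {worker 1, worker 3, worker 4, worker 5} has only 2 neighbours ({task 4, task 6}), so by Hall's theorem at most 3 of the 5 workers can be matched.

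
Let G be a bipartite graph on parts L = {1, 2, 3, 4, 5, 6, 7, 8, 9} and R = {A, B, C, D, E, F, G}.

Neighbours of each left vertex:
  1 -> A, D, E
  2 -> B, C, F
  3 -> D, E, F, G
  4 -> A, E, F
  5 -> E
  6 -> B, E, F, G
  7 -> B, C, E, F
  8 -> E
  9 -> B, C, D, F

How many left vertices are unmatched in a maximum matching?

A valid assignment of size 7: 1-A, 2-C, 3-D, 4-F, 5-E, 6-G, 7-B.
The set {1, 2, 3, 4, 5, 6, 7, 8, 9} has only 7 neighbours ({A, B, C, D, E, F, G}), so by Hall's theorem at most 7 of the 9 left vertices can be matched.
That matches 7 of the 9, leaving 2 unmatched; no matching can do better.

2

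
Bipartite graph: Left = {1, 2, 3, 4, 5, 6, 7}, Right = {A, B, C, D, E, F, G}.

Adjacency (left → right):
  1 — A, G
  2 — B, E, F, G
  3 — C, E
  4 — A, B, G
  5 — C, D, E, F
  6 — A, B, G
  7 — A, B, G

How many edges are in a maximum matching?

One maximum matching: 1-A, 2-E, 3-C, 4-G, 5-D, 6-B.
The set {1, 4, 6, 7} has only 3 neighbours ({A, B, G}), so by Hall's theorem at most 6 of the 7 left vertices can be matched.

6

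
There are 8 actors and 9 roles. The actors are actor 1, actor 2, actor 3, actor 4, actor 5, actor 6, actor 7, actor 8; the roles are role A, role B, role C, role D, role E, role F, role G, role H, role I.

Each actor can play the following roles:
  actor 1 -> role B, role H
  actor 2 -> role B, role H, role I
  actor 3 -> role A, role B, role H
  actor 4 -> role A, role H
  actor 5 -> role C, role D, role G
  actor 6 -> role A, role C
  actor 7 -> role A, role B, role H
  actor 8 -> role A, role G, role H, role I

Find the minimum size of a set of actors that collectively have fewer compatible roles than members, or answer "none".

4

Take S = {actor 1, actor 3, actor 4, actor 7}. Its neighbourhood is {role A, role B, role H}, so |N(S)| = 3 < |S| = 4.
Every subset of size less than 4 has at least as many neighbours as members, so 4 is the minimum.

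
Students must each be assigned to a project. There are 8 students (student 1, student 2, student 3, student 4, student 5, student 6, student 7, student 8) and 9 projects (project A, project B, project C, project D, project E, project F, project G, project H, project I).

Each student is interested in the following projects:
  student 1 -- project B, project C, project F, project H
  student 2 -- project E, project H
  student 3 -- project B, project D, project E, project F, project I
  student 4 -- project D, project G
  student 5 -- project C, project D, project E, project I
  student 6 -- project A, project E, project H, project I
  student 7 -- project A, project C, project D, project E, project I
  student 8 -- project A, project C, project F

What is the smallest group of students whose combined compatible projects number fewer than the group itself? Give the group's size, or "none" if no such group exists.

none

A matching saturating every student exists, for instance student 1→project B, student 2→project H, student 3→project F, student 4→project G, student 5→project I, student 6→project E, student 7→project A, student 8→project C.
By Hall's marriage theorem, this means |N(S)| ≥ |S| for every subset S, so no violating subset exists.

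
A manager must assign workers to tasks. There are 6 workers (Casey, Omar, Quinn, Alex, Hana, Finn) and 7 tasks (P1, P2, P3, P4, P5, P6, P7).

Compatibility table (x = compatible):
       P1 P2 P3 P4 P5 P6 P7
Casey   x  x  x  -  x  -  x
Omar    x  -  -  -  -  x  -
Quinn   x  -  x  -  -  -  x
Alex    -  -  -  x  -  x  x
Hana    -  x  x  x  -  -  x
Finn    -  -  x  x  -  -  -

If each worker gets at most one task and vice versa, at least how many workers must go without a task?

For example, pair Casey→P2, Omar→P1, Quinn→P3, Alex→P6, Hana→P7, Finn→P4.
All 6 workers are matched, so no larger matching exists.
That matches 6 of the 6, leaving 0 unmatched; no matching can do better.

0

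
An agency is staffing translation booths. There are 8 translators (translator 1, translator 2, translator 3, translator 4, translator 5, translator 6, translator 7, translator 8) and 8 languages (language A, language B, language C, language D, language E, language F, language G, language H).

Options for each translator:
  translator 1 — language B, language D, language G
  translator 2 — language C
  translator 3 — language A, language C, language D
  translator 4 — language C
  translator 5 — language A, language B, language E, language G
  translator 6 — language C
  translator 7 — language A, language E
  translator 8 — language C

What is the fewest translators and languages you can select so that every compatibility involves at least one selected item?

{translator 1, translator 3, translator 5, translator 7, language C} is a vertex cover of size 5: every edge has an endpoint in this set.
No smaller cover exists because translator 1–language G, translator 2–language C, translator 3–language D, translator 5–language B, translator 7–language A is a matching of size 5, and a cover must include an endpoint of each of these disjoint edges (König's theorem).

5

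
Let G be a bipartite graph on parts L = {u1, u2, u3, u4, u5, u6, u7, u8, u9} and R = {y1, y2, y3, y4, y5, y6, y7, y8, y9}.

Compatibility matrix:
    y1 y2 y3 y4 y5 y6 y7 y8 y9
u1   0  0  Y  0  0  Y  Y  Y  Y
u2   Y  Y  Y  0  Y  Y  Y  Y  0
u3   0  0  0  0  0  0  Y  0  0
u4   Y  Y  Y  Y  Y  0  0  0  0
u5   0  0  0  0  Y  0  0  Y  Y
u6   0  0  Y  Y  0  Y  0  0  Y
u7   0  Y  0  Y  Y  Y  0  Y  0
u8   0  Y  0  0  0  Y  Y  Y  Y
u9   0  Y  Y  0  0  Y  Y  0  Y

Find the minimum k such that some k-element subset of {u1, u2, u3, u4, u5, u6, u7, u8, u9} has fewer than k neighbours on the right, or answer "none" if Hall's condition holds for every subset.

A matching saturating every left vertex exists, for instance u1→y3, u2→y1, u3→y7, u4→y2, u5→y5, u6→y4, u7→y8, u8→y9, u9→y6.
By Hall's marriage theorem, this means |N(S)| ≥ |S| for every subset S, so no violating subset exists.

none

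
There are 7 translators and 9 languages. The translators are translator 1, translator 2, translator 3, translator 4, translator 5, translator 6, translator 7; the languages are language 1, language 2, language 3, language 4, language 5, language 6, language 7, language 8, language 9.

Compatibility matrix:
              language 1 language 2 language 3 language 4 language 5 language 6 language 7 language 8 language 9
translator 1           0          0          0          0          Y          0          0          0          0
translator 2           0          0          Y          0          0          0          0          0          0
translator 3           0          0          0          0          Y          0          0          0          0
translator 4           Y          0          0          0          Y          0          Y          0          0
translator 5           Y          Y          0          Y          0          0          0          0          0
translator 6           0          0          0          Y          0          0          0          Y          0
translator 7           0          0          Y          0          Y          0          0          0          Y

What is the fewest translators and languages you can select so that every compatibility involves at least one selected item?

The 6 edges translator 1–language 5, translator 2–language 3, translator 4–language 7, translator 5–language 2, translator 6–language 8, translator 7–language 9 form a matching, so any vertex cover needs at least 6 vertices (one per matched edge).
Conversely {translator 2, translator 4, translator 5, translator 6, translator 7, language 5} meets every edge and has exactly 6 vertices, so 6 is optimal.

6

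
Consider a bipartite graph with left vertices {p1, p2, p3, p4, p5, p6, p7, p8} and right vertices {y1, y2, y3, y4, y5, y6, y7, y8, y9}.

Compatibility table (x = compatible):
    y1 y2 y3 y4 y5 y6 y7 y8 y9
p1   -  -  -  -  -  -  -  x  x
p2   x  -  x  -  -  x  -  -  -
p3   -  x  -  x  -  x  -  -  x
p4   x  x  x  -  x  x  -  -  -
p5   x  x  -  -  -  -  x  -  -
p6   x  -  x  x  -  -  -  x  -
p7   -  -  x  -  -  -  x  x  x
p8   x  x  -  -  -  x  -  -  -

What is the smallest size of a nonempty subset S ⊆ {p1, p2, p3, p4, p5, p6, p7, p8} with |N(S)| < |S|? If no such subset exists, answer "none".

none

A matching saturating every left vertex exists, for instance p1→y9, p2→y6, p3→y4, p4→y2, p5→y7, p6→y3, p7→y8, p8→y1.
By Hall's marriage theorem, this means |N(S)| ≥ |S| for every subset S, so no violating subset exists.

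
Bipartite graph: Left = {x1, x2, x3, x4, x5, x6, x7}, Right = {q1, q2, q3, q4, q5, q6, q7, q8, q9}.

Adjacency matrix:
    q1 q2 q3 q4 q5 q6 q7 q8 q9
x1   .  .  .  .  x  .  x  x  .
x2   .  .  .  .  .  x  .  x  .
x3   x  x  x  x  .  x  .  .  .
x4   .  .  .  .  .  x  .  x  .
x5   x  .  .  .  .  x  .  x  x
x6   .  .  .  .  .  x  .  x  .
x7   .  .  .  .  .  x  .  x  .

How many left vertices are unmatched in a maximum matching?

2

One maximum matching: x1-q7, x2-q6, x3-q4, x4-q8, x5-q9.
The set {x2, x4, x6, x7} has only 2 neighbours ({q6, q8}), so by Hall's theorem at most 5 of the 7 left vertices can be matched.
That matches 5 of the 7, leaving 2 unmatched; no matching can do better.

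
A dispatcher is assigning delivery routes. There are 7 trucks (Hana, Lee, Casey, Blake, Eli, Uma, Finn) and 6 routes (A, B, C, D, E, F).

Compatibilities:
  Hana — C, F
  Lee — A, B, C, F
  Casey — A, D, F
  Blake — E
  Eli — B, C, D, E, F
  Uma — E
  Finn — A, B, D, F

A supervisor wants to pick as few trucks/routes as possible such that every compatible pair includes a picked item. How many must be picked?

The 6 edges Hana–C, Lee–A, Casey–D, Blake–E, Eli–F, Finn–B form a matching, so any vertex cover needs at least 6 vertices (one per matched edge).
Conversely {Hana, Lee, Casey, Eli, Finn, E} meets every edge and has exactly 6 vertices, so 6 is optimal.

6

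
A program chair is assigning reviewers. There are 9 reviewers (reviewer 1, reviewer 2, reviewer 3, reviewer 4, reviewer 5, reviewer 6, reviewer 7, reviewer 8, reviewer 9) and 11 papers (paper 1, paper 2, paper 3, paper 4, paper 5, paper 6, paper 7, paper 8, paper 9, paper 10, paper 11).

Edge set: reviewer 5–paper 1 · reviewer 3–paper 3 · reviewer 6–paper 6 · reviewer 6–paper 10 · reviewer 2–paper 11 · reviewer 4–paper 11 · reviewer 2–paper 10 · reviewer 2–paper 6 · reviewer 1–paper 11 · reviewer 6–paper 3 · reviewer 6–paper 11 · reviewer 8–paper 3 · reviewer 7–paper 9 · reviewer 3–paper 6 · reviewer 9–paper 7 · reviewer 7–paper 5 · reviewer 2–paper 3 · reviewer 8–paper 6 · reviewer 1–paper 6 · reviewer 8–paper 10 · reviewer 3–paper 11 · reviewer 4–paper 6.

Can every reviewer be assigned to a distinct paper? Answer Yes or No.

The set {reviewer 1, reviewer 2, reviewer 3, reviewer 4, reviewer 6, reviewer 8} has only 4 neighbours ({paper 10, paper 11, paper 3, paper 6}), so by Hall's theorem at most 7 of the 9 reviewers can be matched.
Hence no matching covers every reviewer.

No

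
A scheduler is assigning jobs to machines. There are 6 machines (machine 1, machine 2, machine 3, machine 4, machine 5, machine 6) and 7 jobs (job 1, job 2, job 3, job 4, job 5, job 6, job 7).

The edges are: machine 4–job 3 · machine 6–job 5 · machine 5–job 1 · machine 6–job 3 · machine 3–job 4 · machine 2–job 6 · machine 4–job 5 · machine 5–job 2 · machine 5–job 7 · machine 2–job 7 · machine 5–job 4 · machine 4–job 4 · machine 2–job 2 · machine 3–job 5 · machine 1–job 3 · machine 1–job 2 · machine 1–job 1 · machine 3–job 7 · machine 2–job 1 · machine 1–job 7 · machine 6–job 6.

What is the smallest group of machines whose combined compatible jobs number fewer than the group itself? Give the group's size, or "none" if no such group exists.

A matching saturating every machine exists, for instance machine 1→job 2, machine 2→job 6, machine 3→job 5, machine 4→job 4, machine 5→job 1, machine 6→job 3.
By Hall's marriage theorem, this means |N(S)| ≥ |S| for every subset S, so no violating subset exists.

none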